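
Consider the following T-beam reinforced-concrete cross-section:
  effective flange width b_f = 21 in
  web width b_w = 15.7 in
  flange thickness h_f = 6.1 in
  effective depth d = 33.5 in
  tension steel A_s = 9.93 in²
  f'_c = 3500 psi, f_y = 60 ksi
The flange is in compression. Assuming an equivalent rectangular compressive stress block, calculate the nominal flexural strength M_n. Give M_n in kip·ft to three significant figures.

M_n ≈ 1420 kip·ft

Tension: T = A_s f_y = 9.93 × 60 = 595.8 kips.
Try a within the flange: a = T/(0.85 f'_c b_f) = 595.8/(0.85 × 3.5 × 21) = 9.537 in.
a = 9.537 > h_f = 6.1 in: the block extends into the web. Split into flange-overhang and web parts.
C_f = 0.85 f'_c (b_f − b_w) h_f = 0.85 × 3.5 × (21 − 15.7) × 6.1 = 96.2 kips.
Remaining web compression depth: a_w = (T − C_f)/(0.85 f'_c b_w) = (595.8 − 96.2)/(0.85 × 3.5 × 15.7) = 10.696 in.
M_n = C_f(d − h_f/2) + (T − C_f)(d − a_w/2) = 96.2 × (33.5 − 3.05) + 499.6 × (33.5 − 5.348) = 2929.3 + 14064.7 = 16994.0 kip·in.
M_n = 16994.0/12 = 1416.17 kip·ft.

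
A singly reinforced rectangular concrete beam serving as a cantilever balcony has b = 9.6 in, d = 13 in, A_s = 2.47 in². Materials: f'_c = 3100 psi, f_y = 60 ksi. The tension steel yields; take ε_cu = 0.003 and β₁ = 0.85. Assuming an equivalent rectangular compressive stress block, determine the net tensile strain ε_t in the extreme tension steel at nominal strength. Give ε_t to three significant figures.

a = A_s f_y/(0.85 f'_c b) = 5.859 in.
β₁ = 0.85, so c = a/β₁ = 5.859/0.85 = 6.893 in.
From the linear strain diagram with ε_cu = 0.003: ε_t = 0.003 (d − c)/c = 0.003 × (13 − 6.893)/6.893 = 0.00266.
ε_t < 0.004 — the section is over-reinforced for flexure under ACI limits.

ε_t ≈ 0.00266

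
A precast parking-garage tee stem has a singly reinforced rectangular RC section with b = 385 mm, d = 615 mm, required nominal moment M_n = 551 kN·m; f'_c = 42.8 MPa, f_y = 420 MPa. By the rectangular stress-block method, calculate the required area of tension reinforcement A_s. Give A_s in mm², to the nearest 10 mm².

With M_n = 0.85 f'_c a b (d − a/2), solve the quadratic for a:
a = d − √(d² − 2M_n/(0.85 f'_c b)) = 615 − √(615² − 2 × 551×10⁶/(0.85 × 42.8 × 385)) = 67.69 mm.
A_s = 0.85 f'_c a b / f_y = 0.85 × 42.8 × 67.69 × 385 / 420 = 2257.3 mm².

A_s ≈ 2260 mm²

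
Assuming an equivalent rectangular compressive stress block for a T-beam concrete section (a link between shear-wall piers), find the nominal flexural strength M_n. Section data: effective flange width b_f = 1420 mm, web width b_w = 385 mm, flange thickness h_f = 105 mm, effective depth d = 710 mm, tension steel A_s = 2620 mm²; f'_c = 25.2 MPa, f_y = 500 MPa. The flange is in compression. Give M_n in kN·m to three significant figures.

Tension: T = A_s f_y = 2620 × 500 = 1310000 N.
Try a within the flange: a = T/(0.85 f'_c b_f) = 1310000/(0.85 × 25.2 × 1420) = 43.07 mm.
Since a = 43.07 ≤ h_f = 105 mm, the stress block lies entirely in the flange; analyse as a rectangular beam of width b_f.
M_n = T(d − a/2) = 1310000 × (710 − 21.535) = 901.89 × 10⁶ N·mm.
M_n = 901.89 kN·m.

M_n ≈ 902 kN·m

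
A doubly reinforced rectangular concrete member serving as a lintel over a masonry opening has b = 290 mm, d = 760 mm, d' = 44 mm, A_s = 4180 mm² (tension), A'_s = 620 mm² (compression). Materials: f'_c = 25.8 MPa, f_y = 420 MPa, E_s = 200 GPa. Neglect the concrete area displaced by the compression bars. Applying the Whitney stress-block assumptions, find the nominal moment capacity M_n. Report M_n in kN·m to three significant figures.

M_n ≈ 1150 kN·m

Assume both tension and compression steel yield.
Net tension couple steel: A_s − A'_s = 3560 mm².
a = (A_s − A'_s) f_y / (0.85 f'_c b) = 1495200/(0.85 × 25.8 × 290) = 235.11 mm.
c = a/β₁ = 235.11/0.85 = 276.60 mm; ε'_s = 0.003(c − d')/c = 0.0025 ≥ f_y/E_s = 0.0021, so compression steel does yield.
M_n = (A_s − A'_s) f_y (d − a/2) + A'_s f_y (d − d') = [1495200 × (760 − 117.555) + 260400 × (760 − 44)] × 10⁻⁶ = 960.58 + 186.45 = 1147.03 kN·m.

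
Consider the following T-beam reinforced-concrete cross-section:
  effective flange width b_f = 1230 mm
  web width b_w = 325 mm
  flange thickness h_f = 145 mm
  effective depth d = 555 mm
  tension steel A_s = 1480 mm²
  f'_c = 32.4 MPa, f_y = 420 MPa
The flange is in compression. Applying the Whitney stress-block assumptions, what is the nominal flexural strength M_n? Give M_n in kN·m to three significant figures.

M_n ≈ 339 kN·m

Tension: T = A_s f_y = 1480 × 420 = 621600 N.
Try a within the flange: a = T/(0.85 f'_c b_f) = 621600/(0.85 × 32.4 × 1230) = 18.35 mm.
Since a = 18.35 ≤ h_f = 145 mm, the stress block lies entirely in the flange; analyse as a rectangular beam of width b_f.
M_n = T(d − a/2) = 621600 × (555 − 9.175) = 339.28 × 10⁶ N·mm.
M_n = 339.28 kN·m.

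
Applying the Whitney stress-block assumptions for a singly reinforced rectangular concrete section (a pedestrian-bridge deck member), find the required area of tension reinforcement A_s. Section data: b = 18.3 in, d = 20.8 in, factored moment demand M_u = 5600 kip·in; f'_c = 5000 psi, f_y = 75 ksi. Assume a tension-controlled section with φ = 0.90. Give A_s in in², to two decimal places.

M_n = M_u/φ = 5600/0.90 = 6222.22 kip·in.
From M_n = 0.85 f'_c a b (d − a/2):
a = d − √(d² − 2M_n/(0.85 f'_c b)) = 20.8 − √(20.8² − 2 × 6222.22/(0.85 × 5 × 18.3)) = 4.288 in.
A_s = 0.85 f'_c a b / f_y = 0.85 × 5 × 4.288 × 18.3 / 75 = 4.447 in².

A_s ≈ 4.45 in²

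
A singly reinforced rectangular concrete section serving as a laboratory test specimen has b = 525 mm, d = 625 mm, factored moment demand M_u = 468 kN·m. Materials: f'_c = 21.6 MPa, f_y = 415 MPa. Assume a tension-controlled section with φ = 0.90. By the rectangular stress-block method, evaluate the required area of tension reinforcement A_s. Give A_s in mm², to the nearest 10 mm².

A_s ≈ 2170 mm²

M_n = M_u/φ = 468/0.90 = 520 kN·m.
With M_n = 0.85 f'_c a b (d − a/2), solve the quadratic for a:
a = d − √(d² − 2M_n/(0.85 f'_c b)) = 625 − √(625² − 2 × 520×10⁶/(0.85 × 21.6 × 525)) = 93.28 mm.
A_s = 0.85 f'_c a b / f_y = 0.85 × 21.6 × 93.28 × 525 / 415 = 2166.6 mm².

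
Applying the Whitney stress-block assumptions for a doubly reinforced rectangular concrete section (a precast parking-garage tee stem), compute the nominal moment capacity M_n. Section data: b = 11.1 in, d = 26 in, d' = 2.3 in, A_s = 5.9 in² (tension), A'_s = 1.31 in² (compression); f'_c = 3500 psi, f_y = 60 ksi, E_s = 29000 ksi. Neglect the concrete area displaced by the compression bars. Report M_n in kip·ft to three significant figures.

M_n ≈ 656 kip·ft

Assume both steels yield.
a = (A_s − A'_s) f_y/(0.85 f'_c b) = (5.9 − 1.31) × 60/(0.85 × 3.5 × 11.1) = 8.340 in.
c = a/β₁ = 8.340/0.85 = 9.812 in; ε'_s = 0.003(c − d')/c = 0.0023 ≥ ε_y = 0.0021, so the compression steel yields.
M_n = (A_s − A'_s) f_y (d − a/2) + A'_s f_y (d − d') = 275.4 × (26 − 4.17) + 78.6 × (26 − 2.3) = 6012.0 + 1862.8 = 7874.8 kip·in = 7874.8/12 = 656.23 kip·ft.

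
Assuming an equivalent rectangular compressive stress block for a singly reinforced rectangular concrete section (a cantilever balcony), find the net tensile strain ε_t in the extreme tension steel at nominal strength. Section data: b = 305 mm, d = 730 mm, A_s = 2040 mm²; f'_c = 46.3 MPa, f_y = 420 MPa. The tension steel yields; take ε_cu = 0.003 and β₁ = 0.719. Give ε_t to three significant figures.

a = A_s f_y/(0.85 f'_c b) = 71.38 mm.
β₁ = 0.719, so c = a/β₁ = 71.38/0.719 = 99.28 mm.
From the linear strain diagram with ε_cu = 0.003: ε_t = 0.003 (d − c)/c = 0.003 × (730 − 99.28)/99.28 = 0.0191.
Since ε_t ≥ 0.005, the section is tension-controlled.

ε_t ≈ 0.0191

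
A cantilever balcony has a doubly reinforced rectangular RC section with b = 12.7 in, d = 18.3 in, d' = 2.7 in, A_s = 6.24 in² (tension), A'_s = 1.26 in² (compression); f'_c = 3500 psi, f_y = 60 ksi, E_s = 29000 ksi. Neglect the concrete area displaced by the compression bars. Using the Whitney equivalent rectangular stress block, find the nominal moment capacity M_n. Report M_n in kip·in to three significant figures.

M_n ≈ 5470 kip·in

Assume both steels yield.
a = (A_s − A'_s) f_y/(0.85 f'_c b) = (6.24 − 1.26) × 60/(0.85 × 3.5 × 12.7) = 7.908 in.
c = a/β₁ = 7.908/0.85 = 9.304 in; ε'_s = 0.003(c − d')/c = 0.0021 ≥ ε_y = 0.0021, so the compression steel yields.
M_n = (A_s − A'_s) f_y (d − a/2) + A'_s f_y (d − d') = 298.8 × (18.3 − 3.954) + 75.6 × (18.3 − 2.7) = 4286.6 + 1179.4 = 5466.0 kip·in.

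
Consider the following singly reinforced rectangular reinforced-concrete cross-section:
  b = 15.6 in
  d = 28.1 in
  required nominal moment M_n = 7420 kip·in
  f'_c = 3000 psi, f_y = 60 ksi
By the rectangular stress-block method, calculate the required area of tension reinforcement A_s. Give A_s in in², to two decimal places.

A_s ≈ 5.10 in²

From M_n = 0.85 f'_c a b (d − a/2):
a = d − √(d² − 2M_n/(0.85 f'_c b)) = 28.1 − √(28.1² − 2 × 7420/(0.85 × 3 × 15.6)) = 7.690 in.
A_s = 0.85 f'_c a b / f_y = 0.85 × 3 × 7.690 × 15.6 / 60 = 5.098 in².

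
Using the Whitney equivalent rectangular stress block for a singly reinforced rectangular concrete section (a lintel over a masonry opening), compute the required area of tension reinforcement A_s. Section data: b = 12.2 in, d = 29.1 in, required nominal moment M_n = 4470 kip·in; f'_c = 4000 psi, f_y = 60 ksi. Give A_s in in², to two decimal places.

A_s ≈ 2.75 in²

From M_n = 0.85 f'_c a b (d − a/2):
a = d − √(d² − 2M_n/(0.85 f'_c b)) = 29.1 − √(29.1² − 2 × 4470/(0.85 × 4 × 12.2)) = 3.975 in.
A_s = 0.85 f'_c a b / f_y = 0.85 × 4 × 3.975 × 12.2 / 60 = 2.748 in².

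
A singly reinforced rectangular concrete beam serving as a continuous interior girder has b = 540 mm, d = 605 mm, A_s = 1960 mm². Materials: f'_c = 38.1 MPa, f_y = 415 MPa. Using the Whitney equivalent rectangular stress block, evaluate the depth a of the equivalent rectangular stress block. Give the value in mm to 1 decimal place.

a ≈ 46.5 mm

T = A_s f_y = 1960 × 415 = 813400 N = 813.4 kN.
Setting C = 0.85 f'_c a b equal to T: a = 813400/(0.85 × 38.1 × 540) = 46.5 mm.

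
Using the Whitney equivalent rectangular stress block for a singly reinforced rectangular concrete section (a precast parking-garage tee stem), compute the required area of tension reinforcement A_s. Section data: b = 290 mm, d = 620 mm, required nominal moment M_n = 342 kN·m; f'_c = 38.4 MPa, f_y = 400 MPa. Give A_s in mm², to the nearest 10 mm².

With M_n = 0.85 f'_c a b (d − a/2), solve the quadratic for a:
a = d − √(d² − 2M_n/(0.85 f'_c b)) = 620 − √(620² − 2 × 342×10⁶/(0.85 × 38.4 × 290)) = 61.31 mm.
A_s = 0.85 f'_c a b / f_y = 0.85 × 38.4 × 61.31 × 290 / 400 = 1450.8 mm².

A_s ≈ 1450 mm²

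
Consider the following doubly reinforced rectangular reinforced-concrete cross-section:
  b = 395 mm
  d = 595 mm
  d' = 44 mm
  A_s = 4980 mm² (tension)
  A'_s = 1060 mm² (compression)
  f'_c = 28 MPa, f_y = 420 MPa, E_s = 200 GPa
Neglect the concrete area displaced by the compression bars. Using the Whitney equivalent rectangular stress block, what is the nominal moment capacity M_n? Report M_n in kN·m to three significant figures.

M_n ≈ 1080 kN·m

Assume both tension and compression steel yield.
Net tension couple steel: A_s − A'_s = 3920 mm².
a = (A_s − A'_s) f_y / (0.85 f'_c b) = 1646400/(0.85 × 28 × 395) = 175.13 mm.
c = a/β₁ = 175.13/0.85 = 206.04 mm; ε'_s = 0.003(c − d')/c = 0.0024 ≥ f_y/E_s = 0.0021, so compression steel does yield.
M_n = (A_s − A'_s) f_y (d − a/2) + A'_s f_y (d − d') = [1646400 × (595 − 87.565) + 445200 × (595 − 44)] × 10⁻⁶ = 835.44 + 245.31 = 1080.75 kN·m.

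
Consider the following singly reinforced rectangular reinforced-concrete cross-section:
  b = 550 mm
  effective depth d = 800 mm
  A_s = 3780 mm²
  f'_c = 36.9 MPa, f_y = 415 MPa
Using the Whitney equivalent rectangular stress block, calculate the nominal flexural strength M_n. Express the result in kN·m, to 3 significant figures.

T = A_s f_y = 3780 × 415 = 1568700 N = 1568.7 kN.
From C = T: a = T/(0.85 f'_c b) = 1568700/(0.85 × 36.9 × 550) = 90.94 mm.
M_n = T(d − a/2) = 1568.7 kN × (800 − 45.47) mm = 1183.63 kN·m.

M_n ≈ 1180 kN·m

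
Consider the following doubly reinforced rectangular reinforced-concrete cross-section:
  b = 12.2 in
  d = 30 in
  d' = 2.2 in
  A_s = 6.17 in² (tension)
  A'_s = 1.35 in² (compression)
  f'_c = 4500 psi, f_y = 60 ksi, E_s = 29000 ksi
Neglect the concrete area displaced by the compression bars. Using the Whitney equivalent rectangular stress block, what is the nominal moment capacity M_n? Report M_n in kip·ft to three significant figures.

M_n ≈ 836 kip·ft

Assume both steels yield.
a = (A_s − A'_s) f_y/(0.85 f'_c b) = (6.17 − 1.35) × 60/(0.85 × 4.5 × 12.2) = 6.197 in.
c = a/β₁ = 6.197/0.825 = 7.512 in; ε'_s = 0.003(c − d')/c = 0.0021 ≥ ε_y = 0.0021, so the compression steel yields.
M_n = (A_s − A'_s) f_y (d − a/2) + A'_s f_y (d − d') = 289.2 × (30 − 3.0985) + 81 × (30 − 2.2) = 7779.9 + 2251.8 = 10031.7 kip·in = 10031.7/12 = 835.98 kip·ft.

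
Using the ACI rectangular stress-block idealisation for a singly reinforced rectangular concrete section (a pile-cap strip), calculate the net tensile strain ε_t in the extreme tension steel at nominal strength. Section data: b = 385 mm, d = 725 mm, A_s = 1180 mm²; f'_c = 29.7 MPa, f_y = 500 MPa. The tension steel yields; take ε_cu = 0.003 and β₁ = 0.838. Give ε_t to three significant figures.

a = A_s f_y/(0.85 f'_c b) = 60.70 mm.
β₁ = 0.838, so c = a/β₁ = 60.70/0.838 = 72.43 mm.
From the linear strain diagram with ε_cu = 0.003: ε_t = 0.003 (d − c)/c = 0.003 × (725 − 72.43)/72.43 = 0.0270.
Since ε_t ≥ 0.005, the section is tension-controlled.

ε_t ≈ 0.0270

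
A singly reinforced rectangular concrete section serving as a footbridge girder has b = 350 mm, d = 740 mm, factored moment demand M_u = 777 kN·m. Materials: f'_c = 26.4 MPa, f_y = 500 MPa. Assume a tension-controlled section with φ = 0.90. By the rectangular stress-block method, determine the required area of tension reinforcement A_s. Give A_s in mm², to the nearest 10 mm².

A_s ≈ 2630 mm²

M_n = M_u/φ = 777/0.90 = 863.333 kN·m.
With M_n = 0.85 f'_c a b (d − a/2), solve the quadratic for a:
a = d − √(d² − 2M_n/(0.85 f'_c b)) = 740 − √(740² − 2 × 863.333×10⁶/(0.85 × 26.4 × 350)) = 167.50 mm.
A_s = 0.85 f'_c a b / f_y = 0.85 × 26.4 × 167.50 × 350 / 500 = 2631.1 mm².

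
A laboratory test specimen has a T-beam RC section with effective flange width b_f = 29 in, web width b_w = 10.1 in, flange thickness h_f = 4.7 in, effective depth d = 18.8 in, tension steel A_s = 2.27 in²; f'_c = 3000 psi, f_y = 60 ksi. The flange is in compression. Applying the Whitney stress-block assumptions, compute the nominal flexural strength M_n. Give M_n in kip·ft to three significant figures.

M_n ≈ 203 kip·ft

Tension: T = A_s f_y = 2.27 × 60 = 136.2 kips.
Try a within the flange: a = T/(0.85 f'_c b_f) = 136.2/(0.85 × 3 × 29) = 1.842 in.
Since a = 1.842 ≤ h_f = 4.7 in, the stress block lies entirely in the flange; analyse as a rectangular beam of width b_f.
M_n = T(d − a/2) = 136.2 × (18.8 − 0.921) = 2435.1 kip·in.
M_n = 2435.1/12 = 202.93 kip·ft.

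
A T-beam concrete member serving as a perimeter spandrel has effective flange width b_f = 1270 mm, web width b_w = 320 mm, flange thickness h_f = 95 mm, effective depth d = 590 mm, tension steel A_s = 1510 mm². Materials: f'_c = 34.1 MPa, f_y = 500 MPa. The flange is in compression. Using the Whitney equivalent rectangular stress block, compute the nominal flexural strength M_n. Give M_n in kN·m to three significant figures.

M_n ≈ 438 kN·m

Tension: T = A_s f_y = 1510 × 500 = 755000 N.
Try a within the flange: a = T/(0.85 f'_c b_f) = 755000/(0.85 × 34.1 × 1270) = 20.51 mm.
Since a = 20.51 ≤ h_f = 95 mm, the stress block lies entirely in the flange; analyse as a rectangular beam of width b_f.
M_n = T(d − a/2) = 755000 × (590 − 10.255) = 437.71 × 10⁶ N·mm.
M_n = 437.71 kN·m.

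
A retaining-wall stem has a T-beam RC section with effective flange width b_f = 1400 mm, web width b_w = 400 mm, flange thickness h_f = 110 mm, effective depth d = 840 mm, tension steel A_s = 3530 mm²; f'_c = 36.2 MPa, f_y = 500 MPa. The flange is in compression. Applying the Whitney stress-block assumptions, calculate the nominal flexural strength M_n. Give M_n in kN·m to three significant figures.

Tension: T = A_s f_y = 3530 × 500 = 1765000 N.
Try a within the flange: a = T/(0.85 f'_c b_f) = 1765000/(0.85 × 36.2 × 1400) = 40.97 mm.
Since a = 40.97 ≤ h_f = 110 mm, the stress block lies entirely in the flange; analyse as a rectangular beam of width b_f.
M_n = T(d − a/2) = 1765000 × (840 − 20.485) = 1446.44 × 10⁶ N·mm.
M_n = 1446.44 kN·m.

M_n ≈ 1450 kN·m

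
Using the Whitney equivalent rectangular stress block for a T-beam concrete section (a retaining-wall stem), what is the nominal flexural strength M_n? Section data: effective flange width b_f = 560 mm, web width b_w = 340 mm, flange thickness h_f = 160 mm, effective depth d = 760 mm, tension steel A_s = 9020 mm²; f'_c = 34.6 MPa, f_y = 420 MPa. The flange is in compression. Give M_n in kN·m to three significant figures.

M_n ≈ 2420 kN·m

Tension: T = A_s f_y = 9020 × 420 = 3788400 N.
Try a within the flange: a = T/(0.85 f'_c b_f) = 3788400/(0.85 × 34.6 × 560) = 230.02 mm.
a = 230.02 > h_f = 160 mm: the block extends into the web. Split into flange-overhang and web parts.
C_f = 0.85 f'_c (b_f − b_w) h_f = 0.85 × 34.6 × (560 − 340) × 160 = 1035232 N.
Remaining web compression depth: a_w = (T − C_f)/(0.85 f'_c b_w) = (3788400 − 1035232)/(0.85 × 34.6 × 340) = 275.33 mm.
M_n = C_f(d − h_f/2) + (T − C_f)(d − a_w/2) = 1035232 × (760 − 80) + 2753168 × (760 − 137.665) = 703.96 + 1713.39 = 2417.35 × 10⁶ N·mm.
M_n = 2417.35 kN·m.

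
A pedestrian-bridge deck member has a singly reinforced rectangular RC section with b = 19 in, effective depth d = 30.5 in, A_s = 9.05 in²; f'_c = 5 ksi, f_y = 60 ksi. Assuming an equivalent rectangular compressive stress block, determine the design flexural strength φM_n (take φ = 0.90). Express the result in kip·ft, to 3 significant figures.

T = A_s f_y = 9.05 × 60 = 543 kips.
a = T/(0.85 f'_c b) = 543/(0.85 × 5 × 19) = 6.724 in.
M_n = T(d − a/2) = 543 × (30.5 − 3.362) = 14735.9 kip·in = 14735.9/12 = 1227.99 kip·ft.
φM_n = 0.90 × 1227.99 = 1105.19 kip·ft.

φM_n ≈ 1110 kip·ft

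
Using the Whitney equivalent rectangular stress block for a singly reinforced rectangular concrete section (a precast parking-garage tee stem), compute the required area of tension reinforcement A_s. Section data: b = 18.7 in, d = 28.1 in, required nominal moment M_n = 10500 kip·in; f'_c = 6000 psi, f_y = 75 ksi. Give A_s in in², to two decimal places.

A_s ≈ 5.39 in²

From M_n = 0.85 f'_c a b (d − a/2):
a = d − √(d² − 2M_n/(0.85 f'_c b)) = 28.1 − √(28.1² − 2 × 10500/(0.85 × 6 × 18.7)) = 4.238 in.
A_s = 0.85 f'_c a b / f_y = 0.85 × 6 × 4.238 × 18.7 / 75 = 5.389 in².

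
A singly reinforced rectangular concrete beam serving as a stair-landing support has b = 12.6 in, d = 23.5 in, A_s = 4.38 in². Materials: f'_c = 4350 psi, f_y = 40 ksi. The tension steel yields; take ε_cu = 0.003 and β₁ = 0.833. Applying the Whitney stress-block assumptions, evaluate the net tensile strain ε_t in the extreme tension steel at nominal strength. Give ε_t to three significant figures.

a = A_s f_y/(0.85 f'_c b) = 3.761 in.
β₁ = 0.833, so c = a/β₁ = 3.761/0.833 = 4.515 in.
From the linear strain diagram with ε_cu = 0.003: ε_t = 0.003 (d − c)/c = 0.003 × (23.5 − 4.515)/4.515 = 0.0126.
Since ε_t ≥ 0.005, the section is tension-controlled.

ε_t ≈ 0.0126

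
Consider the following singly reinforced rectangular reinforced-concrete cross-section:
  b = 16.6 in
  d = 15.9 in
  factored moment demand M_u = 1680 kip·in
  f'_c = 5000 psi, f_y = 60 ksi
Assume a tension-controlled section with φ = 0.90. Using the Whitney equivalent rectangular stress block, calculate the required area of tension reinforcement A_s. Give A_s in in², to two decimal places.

A_s ≈ 2.07 in²

M_n = M_u/φ = 1680/0.90 = 1866.67 kip·in.
From M_n = 0.85 f'_c a b (d − a/2):
a = d − √(d² − 2M_n/(0.85 f'_c b)) = 15.9 − √(15.9² − 2 × 1866.67/(0.85 × 5 × 16.6)) = 1.762 in.
A_s = 0.85 f'_c a b / f_y = 0.85 × 5 × 1.762 × 16.6 / 60 = 2.072 in².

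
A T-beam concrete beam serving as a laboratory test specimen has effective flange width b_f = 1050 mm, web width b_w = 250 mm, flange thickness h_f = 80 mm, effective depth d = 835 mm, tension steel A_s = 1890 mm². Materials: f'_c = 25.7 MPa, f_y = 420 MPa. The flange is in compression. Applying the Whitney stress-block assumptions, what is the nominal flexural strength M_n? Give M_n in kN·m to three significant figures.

M_n ≈ 649 kN·m

Tension: T = A_s f_y = 1890 × 420 = 793800 N.
Try a within the flange: a = T/(0.85 f'_c b_f) = 793800/(0.85 × 25.7 × 1050) = 34.61 mm.
Since a = 34.61 ≤ h_f = 80 mm, the stress block lies entirely in the flange; analyse as a rectangular beam of width b_f.
M_n = T(d − a/2) = 793800 × (835 − 17.305) = 649.09 × 10⁶ N·mm.
M_n = 649.09 kN·m.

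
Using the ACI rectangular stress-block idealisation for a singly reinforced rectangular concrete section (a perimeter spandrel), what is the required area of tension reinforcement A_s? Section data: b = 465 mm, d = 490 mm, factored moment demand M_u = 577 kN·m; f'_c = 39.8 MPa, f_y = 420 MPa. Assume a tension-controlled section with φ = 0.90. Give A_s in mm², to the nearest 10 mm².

A_s ≈ 3440 mm²

M_n = M_u/φ = 577/0.90 = 641.111 kN·m.
With M_n = 0.85 f'_c a b (d − a/2), solve the quadratic for a:
a = d − √(d² − 2M_n/(0.85 f'_c b)) = 490 − √(490² − 2 × 641.111×10⁶/(0.85 × 39.8 × 465)) = 91.77 mm.
A_s = 0.85 f'_c a b / f_y = 0.85 × 39.8 × 91.77 × 465 / 420 = 3437.2 mm².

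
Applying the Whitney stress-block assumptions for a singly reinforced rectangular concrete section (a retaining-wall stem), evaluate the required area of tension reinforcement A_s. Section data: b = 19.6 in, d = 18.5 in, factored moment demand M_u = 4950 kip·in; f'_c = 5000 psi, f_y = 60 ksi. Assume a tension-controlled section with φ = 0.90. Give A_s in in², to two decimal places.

M_n = M_u/φ = 4950/0.90 = 5500 kip·in.
From M_n = 0.85 f'_c a b (d − a/2):
a = d − √(d² − 2M_n/(0.85 f'_c b)) = 18.5 − √(18.5² − 2 × 5500/(0.85 × 5 × 19.6)) = 4.002 in.
A_s = 0.85 f'_c a b / f_y = 0.85 × 5 × 4.002 × 19.6 / 60 = 5.556 in².

A_s ≈ 5.56 in²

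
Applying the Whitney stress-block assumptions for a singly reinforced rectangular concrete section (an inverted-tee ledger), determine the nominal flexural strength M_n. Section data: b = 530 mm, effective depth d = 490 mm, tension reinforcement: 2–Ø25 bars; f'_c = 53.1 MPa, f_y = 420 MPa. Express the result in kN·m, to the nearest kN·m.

A_s = 2 × 491 = 982 mm².
T = A_s f_y = 982 × 420 = 412440 N = 412.44 kN.
From C = T: a = T/(0.85 f'_c b) = 412440/(0.85 × 53.1 × 530) = 17.24 mm.
M_n = T(d − a/2) = 412.44 kN × (490 − 8.62) mm = 198.54 kN·m.

M_n ≈ 199 kN·m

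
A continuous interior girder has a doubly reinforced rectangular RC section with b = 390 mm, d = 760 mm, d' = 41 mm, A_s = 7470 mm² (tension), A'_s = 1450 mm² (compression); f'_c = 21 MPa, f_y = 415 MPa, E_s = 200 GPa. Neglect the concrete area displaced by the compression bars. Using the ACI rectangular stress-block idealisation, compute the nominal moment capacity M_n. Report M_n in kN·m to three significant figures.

Assume both tension and compression steel yield.
Net tension couple steel: A_s − A'_s = 6020 mm².
a = (A_s − A'_s) f_y / (0.85 f'_c b) = 2498300/(0.85 × 21 × 390) = 358.87 mm.
c = a/β₁ = 358.87/0.85 = 422.20 mm; ε'_s = 0.003(c − d')/c = 0.0027 ≥ f_y/E_s = 0.0021, so compression steel does yield.
M_n = (A_s − A'_s) f_y (d − a/2) + A'_s f_y (d − d') = [2498300 × (760 − 179.435) + 601750 × (760 − 41)] × 10⁻⁶ = 1450.43 + 432.66 = 1883.09 kN·m.

M_n ≈ 1880 kN·m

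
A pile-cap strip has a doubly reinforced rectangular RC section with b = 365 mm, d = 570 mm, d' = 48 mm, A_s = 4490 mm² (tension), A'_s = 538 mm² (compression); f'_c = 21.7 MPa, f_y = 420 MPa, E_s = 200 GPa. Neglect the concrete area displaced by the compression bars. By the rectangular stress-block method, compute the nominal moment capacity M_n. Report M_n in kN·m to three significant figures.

Assume both tension and compression steel yield.
Net tension couple steel: A_s − A'_s = 3952 mm².
a = (A_s − A'_s) f_y / (0.85 f'_c b) = 1659840/(0.85 × 21.7 × 365) = 246.54 mm.
c = a/β₁ = 246.54/0.85 = 290.05 mm; ε'_s = 0.003(c − d')/c = 0.0025 ≥ f_y/E_s = 0.0021, so compression steel does yield.
M_n = (A_s − A'_s) f_y (d − a/2) + A'_s f_y (d − d') = [1659840 × (570 − 123.27) + 225960 × (570 − 48)] × 10⁻⁶ = 741.50 + 117.95 = 859.45 kN·m.

M_n ≈ 859 kN·m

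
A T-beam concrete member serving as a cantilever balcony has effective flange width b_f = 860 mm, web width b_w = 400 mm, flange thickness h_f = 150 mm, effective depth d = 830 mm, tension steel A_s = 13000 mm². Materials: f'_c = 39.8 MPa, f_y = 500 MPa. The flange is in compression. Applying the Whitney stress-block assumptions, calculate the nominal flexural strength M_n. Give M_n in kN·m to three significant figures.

M_n ≈ 4580 kN·m

Tension: T = A_s f_y = 13000 × 500 = 6500000 N.
Try a within the flange: a = T/(0.85 f'_c b_f) = 6500000/(0.85 × 39.8 × 860) = 223.42 mm.
a = 223.42 > h_f = 150 mm: the block extends into the web. Split into flange-overhang and web parts.
C_f = 0.85 f'_c (b_f − b_w) h_f = 0.85 × 39.8 × (860 − 400) × 150 = 2334270 N.
Remaining web compression depth: a_w = (T − C_f)/(0.85 f'_c b_w) = (6500000 − 2334270)/(0.85 × 39.8 × 400) = 307.84 mm.
M_n = C_f(d − h_f/2) + (T − C_f)(d − a_w/2) = 2334270 × (830 − 75) + 4165730 × (830 − 153.92) = 1762.37 + 2816.37 = 4578.74 × 10⁶ N·mm.
M_n = 4578.74 kN·m.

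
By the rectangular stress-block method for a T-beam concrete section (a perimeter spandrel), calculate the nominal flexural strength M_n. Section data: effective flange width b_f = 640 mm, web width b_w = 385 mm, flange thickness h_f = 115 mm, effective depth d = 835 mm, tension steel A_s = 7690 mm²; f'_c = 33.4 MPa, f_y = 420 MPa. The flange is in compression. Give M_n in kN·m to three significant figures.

M_n ≈ 2390 kN·m

Tension: T = A_s f_y = 7690 × 420 = 3229800 N.
Try a within the flange: a = T/(0.85 f'_c b_f) = 3229800/(0.85 × 33.4 × 640) = 177.76 mm.
a = 177.76 > h_f = 115 mm: the block extends into the web. Split into flange-overhang and web parts.
C_f = 0.85 f'_c (b_f − b_w) h_f = 0.85 × 33.4 × (640 − 385) × 115 = 832537 N.
Remaining web compression depth: a_w = (T − C_f)/(0.85 f'_c b_w) = (3229800 − 832537)/(0.85 × 33.4 × 385) = 219.33 mm.
M_n = C_f(d − h_f/2) + (T − C_f)(d − a_w/2) = 832537 × (835 − 57.5) + 2397263 × (835 − 109.665) = 647.30 + 1738.82 = 2386.12 × 10⁶ N·mm.
M_n = 2386.12 kN·m.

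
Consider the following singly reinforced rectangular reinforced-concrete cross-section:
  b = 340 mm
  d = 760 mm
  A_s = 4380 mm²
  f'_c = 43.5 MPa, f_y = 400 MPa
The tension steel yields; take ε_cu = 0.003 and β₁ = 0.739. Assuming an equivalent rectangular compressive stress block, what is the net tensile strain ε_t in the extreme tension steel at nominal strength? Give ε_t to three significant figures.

ε_t ≈ 0.00909

a = A_s f_y/(0.85 f'_c b) = 139.36 mm.
β₁ = 0.739, so c = a/β₁ = 139.36/0.739 = 188.58 mm.
From the linear strain diagram with ε_cu = 0.003: ε_t = 0.003 (d − c)/c = 0.003 × (760 − 188.58)/188.58 = 0.00909.
Since ε_t ≥ 0.005, the section is tension-controlled.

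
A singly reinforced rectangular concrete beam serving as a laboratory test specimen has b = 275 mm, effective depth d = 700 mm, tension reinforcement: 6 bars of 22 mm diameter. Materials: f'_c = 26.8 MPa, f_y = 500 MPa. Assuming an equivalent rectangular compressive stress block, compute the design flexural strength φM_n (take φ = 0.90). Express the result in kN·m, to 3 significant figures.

φM_n ≈ 625 kN·m

A_s = 6 × 380 = 2280 mm².
T = A_s f_y = 2280 × 500 = 1140000 N = 1140 kN.
From C = T: a = T/(0.85 f'_c b) = 1140000/(0.85 × 26.8 × 275) = 181.98 mm.
M_n = T(d − a/2) = 1140 kN × (700 − 90.99) mm = 694.27 kN·m.
φM_n = 0.90 × 694.27 = 624.84 kN·m.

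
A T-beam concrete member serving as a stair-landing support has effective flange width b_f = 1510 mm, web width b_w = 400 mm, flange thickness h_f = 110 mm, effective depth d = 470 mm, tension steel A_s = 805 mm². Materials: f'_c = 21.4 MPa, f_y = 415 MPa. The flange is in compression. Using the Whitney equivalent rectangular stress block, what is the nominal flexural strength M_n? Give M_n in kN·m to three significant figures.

M_n ≈ 155 kN·m

Tension: T = A_s f_y = 805 × 415 = 334075 N.
Try a within the flange: a = T/(0.85 f'_c b_f) = 334075/(0.85 × 21.4 × 1510) = 12.16 mm.
Since a = 12.16 ≤ h_f = 110 mm, the stress block lies entirely in the flange; analyse as a rectangular beam of width b_f.
M_n = T(d − a/2) = 334075 × (470 − 6.08) = 154.98 × 10⁶ N·mm.
M_n = 154.98 kN·m.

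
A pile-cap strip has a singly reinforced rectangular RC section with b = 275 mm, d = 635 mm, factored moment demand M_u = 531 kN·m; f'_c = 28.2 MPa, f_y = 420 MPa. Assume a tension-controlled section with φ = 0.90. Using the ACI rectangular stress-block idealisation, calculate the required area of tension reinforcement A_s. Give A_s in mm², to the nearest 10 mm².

A_s ≈ 2530 mm²

M_n = M_u/φ = 531/0.90 = 590 kN·m.
With M_n = 0.85 f'_c a b (d − a/2), solve the quadratic for a:
a = d − √(d² − 2M_n/(0.85 f'_c b)) = 635 − √(635² − 2 × 590×10⁶/(0.85 × 28.2 × 275)) = 161.49 mm.
A_s = 0.85 f'_c a b / f_y = 0.85 × 28.2 × 161.49 × 275 / 420 = 2534.5 mm².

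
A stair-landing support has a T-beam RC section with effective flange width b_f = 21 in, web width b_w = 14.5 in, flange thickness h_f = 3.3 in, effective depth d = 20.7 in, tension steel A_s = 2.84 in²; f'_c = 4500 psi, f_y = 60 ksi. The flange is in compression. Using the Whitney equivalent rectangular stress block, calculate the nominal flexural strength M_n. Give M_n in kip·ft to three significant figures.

M_n ≈ 279 kip·ft

Tension: T = A_s f_y = 2.84 × 60 = 170.4 kips.
Try a within the flange: a = T/(0.85 f'_c b_f) = 170.4/(0.85 × 4.5 × 21) = 2.121 in.
Since a = 2.121 ≤ h_f = 3.3 in, the stress block lies entirely in the flange; analyse as a rectangular beam of width b_f.
M_n = T(d − a/2) = 170.4 × (20.7 − 1.0605) = 3346.6 kip·in.
M_n = 3346.6/12 = 278.88 kip·ft.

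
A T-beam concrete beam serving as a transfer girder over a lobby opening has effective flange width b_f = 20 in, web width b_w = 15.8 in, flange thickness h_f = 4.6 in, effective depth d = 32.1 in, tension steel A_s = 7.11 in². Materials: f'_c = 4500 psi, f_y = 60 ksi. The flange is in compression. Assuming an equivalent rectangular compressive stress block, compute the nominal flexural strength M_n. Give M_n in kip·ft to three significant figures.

Tension: T = A_s f_y = 7.11 × 60 = 426.6 kips.
Try a within the flange: a = T/(0.85 f'_c b_f) = 426.6/(0.85 × 4.5 × 20) = 5.576 in.
a = 5.576 > h_f = 4.6 in: the block extends into the web. Split into flange-overhang and web parts.
C_f = 0.85 f'_c (b_f − b_w) h_f = 0.85 × 4.5 × (20 − 15.8) × 4.6 = 73.9 kips.
Remaining web compression depth: a_w = (T − C_f)/(0.85 f'_c b_w) = (426.6 − 73.9)/(0.85 × 4.5 × 15.8) = 5.836 in.
M_n = C_f(d − h_f/2) + (T − C_f)(d − a_w/2) = 73.9 × (32.1 − 2.3) + 352.7 × (32.1 − 2.918) = 2202.2 + 10292.5 = 12494.7 kip·in.
M_n = 12494.7/12 = 1041.23 kip·ft.

M_n ≈ 1040 kip·ft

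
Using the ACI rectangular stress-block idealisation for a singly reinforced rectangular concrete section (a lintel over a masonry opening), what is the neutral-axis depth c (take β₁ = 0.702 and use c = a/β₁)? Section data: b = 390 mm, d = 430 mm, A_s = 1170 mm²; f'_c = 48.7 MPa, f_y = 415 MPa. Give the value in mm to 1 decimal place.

c ≈ 42.8 mm

T = A_s f_y = 1170 × 415 = 485550 N = 485.55 kN.
Setting C = 0.85 f'_c a b equal to T: a = 485550/(0.85 × 48.7 × 390) = 30.076 mm.
With β₁ = 0.702, c = a/β₁ = 30.076/0.702 = 42.8 mm.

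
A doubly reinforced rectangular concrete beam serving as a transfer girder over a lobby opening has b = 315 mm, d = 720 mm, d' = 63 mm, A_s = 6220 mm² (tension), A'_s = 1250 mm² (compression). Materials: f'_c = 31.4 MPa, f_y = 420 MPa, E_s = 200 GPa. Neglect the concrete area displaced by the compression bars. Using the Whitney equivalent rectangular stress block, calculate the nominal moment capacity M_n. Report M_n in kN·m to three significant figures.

Assume both tension and compression steel yield.
Net tension couple steel: A_s − A'_s = 4970 mm².
a = (A_s − A'_s) f_y / (0.85 f'_c b) = 2087400/(0.85 × 31.4 × 315) = 248.28 mm.
c = a/β₁ = 248.28/0.826 = 300.58 mm; ε'_s = 0.003(c − d')/c = 0.0024 ≥ f_y/E_s = 0.0021, so compression steel does yield.
M_n = (A_s − A'_s) f_y (d − a/2) + A'_s f_y (d − d') = [2087400 × (720 − 124.14) + 525000 × (720 − 63)] × 10⁻⁶ = 1243.80 + 344.93 = 1588.73 kN·m.

M_n ≈ 1590 kN·m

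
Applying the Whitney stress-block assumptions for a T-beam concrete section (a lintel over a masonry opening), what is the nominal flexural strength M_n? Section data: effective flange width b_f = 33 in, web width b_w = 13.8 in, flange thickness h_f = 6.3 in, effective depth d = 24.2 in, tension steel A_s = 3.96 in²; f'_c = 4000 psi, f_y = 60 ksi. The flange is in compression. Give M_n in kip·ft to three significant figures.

Tension: T = A_s f_y = 3.96 × 60 = 237.6 kips.
Try a within the flange: a = T/(0.85 f'_c b_f) = 237.6/(0.85 × 4 × 33) = 2.118 in.
Since a = 2.118 ≤ h_f = 6.3 in, the stress block lies entirely in the flange; analyse as a rectangular beam of width b_f.
M_n = T(d − a/2) = 237.6 × (24.2 − 1.059) = 5498.3 kip·in.
M_n = 5498.3/12 = 458.19 kip·ft.

M_n ≈ 458 kip·ft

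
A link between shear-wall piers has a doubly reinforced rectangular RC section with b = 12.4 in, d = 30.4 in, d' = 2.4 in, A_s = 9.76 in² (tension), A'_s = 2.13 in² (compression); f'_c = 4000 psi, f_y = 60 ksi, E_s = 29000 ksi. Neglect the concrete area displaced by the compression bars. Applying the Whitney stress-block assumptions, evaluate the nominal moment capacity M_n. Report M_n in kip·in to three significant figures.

Assume both steels yield.
a = (A_s − A'_s) f_y/(0.85 f'_c b) = (9.76 − 2.13) × 60/(0.85 × 4 × 12.4) = 10.859 in.
c = a/β₁ = 10.859/0.85 = 12.775 in; ε'_s = 0.003(c − d')/c = 0.0024 ≥ ε_y = 0.0021, so the compression steel yields.
M_n = (A_s − A'_s) f_y (d − a/2) + A'_s f_y (d − d') = 457.8 × (30.4 − 5.4295) + 127.8 × (30.4 − 2.4) = 11431.5 + 3578.4 = 15009.9 kip·in.

M_n ≈ 15000 kip·in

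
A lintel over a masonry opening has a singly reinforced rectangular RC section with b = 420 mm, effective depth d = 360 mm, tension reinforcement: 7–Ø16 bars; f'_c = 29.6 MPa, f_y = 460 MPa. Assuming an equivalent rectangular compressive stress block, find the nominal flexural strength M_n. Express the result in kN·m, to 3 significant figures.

A_s = 7 × 201 = 1407 mm².
T = A_s f_y = 1407 × 460 = 647220 N = 647.22 kN.
From C = T: a = T/(0.85 f'_c b) = 647220/(0.85 × 29.6 × 420) = 61.25 mm.
M_n = T(d − a/2) = 647.22 kN × (360 − 30.625) mm = 213.18 kN·m.

M_n ≈ 213 kN·m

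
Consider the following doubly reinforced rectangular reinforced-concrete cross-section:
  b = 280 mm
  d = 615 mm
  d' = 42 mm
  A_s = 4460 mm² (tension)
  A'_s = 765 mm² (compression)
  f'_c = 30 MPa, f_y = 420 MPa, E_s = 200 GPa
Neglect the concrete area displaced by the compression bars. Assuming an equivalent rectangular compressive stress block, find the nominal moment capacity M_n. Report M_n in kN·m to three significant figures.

Assume both tension and compression steel yield.
Net tension couple steel: A_s − A'_s = 3695 mm².
a = (A_s − A'_s) f_y / (0.85 f'_c b) = 1551900/(0.85 × 30 × 280) = 217.35 mm.
c = a/β₁ = 217.35/0.836 = 259.99 mm; ε'_s = 0.003(c − d')/c = 0.0025 ≥ f_y/E_s = 0.0021, so compression steel does yield.
M_n = (A_s − A'_s) f_y (d − a/2) + A'_s f_y (d − d') = [1551900 × (615 − 108.675) + 321300 × (615 − 42)] × 10⁻⁶ = 785.77 + 184.10 = 969.87 kN·m.

M_n ≈ 970 kN·m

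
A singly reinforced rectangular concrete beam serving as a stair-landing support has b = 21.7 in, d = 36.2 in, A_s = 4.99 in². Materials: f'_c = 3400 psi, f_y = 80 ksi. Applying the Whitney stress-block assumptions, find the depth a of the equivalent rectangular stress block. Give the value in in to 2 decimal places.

a ≈ 6.37 in

T = A_s f_y = 4.99 × 80 = 399.2 kips.
a = T/(0.85 f'_c b) = 399.2/(0.85 × 3.4 × 21.7) = 6.37 in.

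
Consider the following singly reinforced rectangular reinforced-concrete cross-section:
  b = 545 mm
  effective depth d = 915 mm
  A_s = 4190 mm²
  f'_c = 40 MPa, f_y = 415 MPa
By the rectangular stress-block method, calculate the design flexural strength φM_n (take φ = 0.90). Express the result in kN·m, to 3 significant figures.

T = A_s f_y = 4190 × 415 = 1738850 N = 1738.85 kN.
From C = T: a = T/(0.85 f'_c b) = 1738850/(0.85 × 40 × 545) = 93.84 mm.
M_n = T(d − a/2) = 1738.85 kN × (915 − 46.92) mm = 1509.46 kN·m.
φM_n = 0.90 × 1509.46 = 1358.51 kN·m.

φM_n ≈ 1360 kN·m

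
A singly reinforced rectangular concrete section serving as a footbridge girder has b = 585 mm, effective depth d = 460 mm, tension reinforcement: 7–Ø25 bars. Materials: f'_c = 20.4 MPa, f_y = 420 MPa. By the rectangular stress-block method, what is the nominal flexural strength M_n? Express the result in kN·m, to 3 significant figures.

M_n ≈ 561 kN·m

A_s = 7 × 491 = 3437 mm².
T = A_s f_y = 3437 × 420 = 1443540 N = 1443.54 kN.
From C = T: a = T/(0.85 f'_c b) = 1443540/(0.85 × 20.4 × 585) = 142.31 mm.
M_n = T(d − a/2) = 1443.54 kN × (460 − 71.155) mm = 561.31 kN·m.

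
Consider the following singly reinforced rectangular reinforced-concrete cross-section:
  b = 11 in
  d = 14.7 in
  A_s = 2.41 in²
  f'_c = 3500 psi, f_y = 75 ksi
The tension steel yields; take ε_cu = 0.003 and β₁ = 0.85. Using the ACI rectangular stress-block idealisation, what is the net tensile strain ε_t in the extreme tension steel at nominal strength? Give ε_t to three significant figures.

a = A_s f_y/(0.85 f'_c b) = 5.523 in.
β₁ = 0.85, so c = a/β₁ = 5.523/0.85 = 6.498 in.
From the linear strain diagram with ε_cu = 0.003: ε_t = 0.003 (d − c)/c = 0.003 × (14.7 − 6.498)/6.498 = 0.00379.
ε_t < 0.004 — the section is over-reinforced for flexure under ACI limits.

ε_t ≈ 0.00379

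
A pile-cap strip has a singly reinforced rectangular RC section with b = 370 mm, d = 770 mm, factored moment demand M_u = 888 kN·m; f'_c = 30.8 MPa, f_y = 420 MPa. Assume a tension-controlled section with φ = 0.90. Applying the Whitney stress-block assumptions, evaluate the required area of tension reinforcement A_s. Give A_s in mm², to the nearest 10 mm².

M_n = M_u/φ = 888/0.90 = 986.667 kN·m.
With M_n = 0.85 f'_c a b (d − a/2), solve the quadratic for a:
a = d − √(d² − 2M_n/(0.85 f'_c b)) = 770 − √(770² − 2 × 986.667×10⁶/(0.85 × 30.8 × 370)) = 146.16 mm.
A_s = 0.85 f'_c a b / f_y = 0.85 × 30.8 × 146.16 × 370 / 420 = 3370.9 mm².

A_s ≈ 3370 mm²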